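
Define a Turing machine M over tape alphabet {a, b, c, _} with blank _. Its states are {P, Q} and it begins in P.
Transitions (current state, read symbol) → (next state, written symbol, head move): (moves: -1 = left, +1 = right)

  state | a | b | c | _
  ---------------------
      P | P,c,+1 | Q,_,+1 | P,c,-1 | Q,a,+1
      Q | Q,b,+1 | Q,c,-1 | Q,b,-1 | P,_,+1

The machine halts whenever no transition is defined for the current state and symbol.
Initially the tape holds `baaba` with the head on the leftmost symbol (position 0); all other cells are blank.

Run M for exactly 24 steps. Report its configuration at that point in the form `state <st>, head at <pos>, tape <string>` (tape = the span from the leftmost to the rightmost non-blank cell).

state Q, head at -2, tape abcccca

P | __[b]aaba   read b → write _, move +1, go to Q
Q | ___[a]aba   read a → write b, move +1, go to Q
Q | ___b[a]ba   read a → write b, move +1, go to Q
Q | ___bb[b]a   read b → write c, move -1, go to Q
Q | ___b[b]ca   read b → write c, move -1, go to Q
Q | ___[b]cca   read b → write c, move -1, go to Q
Q | __[_]ccca   read _ → write _, move +1, go to P
P | ___[c]cca   read c → write c, move -1, go to P
P | __[_]ccca   read _ → write a, move +1, go to Q
Q | __a[c]cca   read c → write b, move -1, go to Q
Q | __[a]bcca   read a → write b, move +1, go to Q
Q | __b[b]cca   read b → write c, move -1, go to Q
Q | __[b]ccca   read b → write c, move -1, go to Q
Q | _[_]cccca   read _ → write _, move +1, go to P
P | __[c]ccca   read c → write c, move -1, go to P
P | _[_]cccca   read _ → write a, move +1, go to Q
Q | _a[c]ccca   read c → write b, move -1, go to Q
Q | _[a]bccca   read a → write b, move +1, go to Q
Q | _b[b]ccca   read b → write c, move -1, go to Q
Q | _[b]cccca   read b → write c, move -1, go to Q
Q | [_]ccccca   read _ → write _, move +1, go to P
P | _[c]cccca   read c → write c, move -1, go to P
P | [_]ccccca   read _ → write a, move +1, go to Q
Q | a[c]cccca   read c → write b, move -1, go to Q
Q | [a]bcccca
After 24 steps: state Q, head at -2, tape abcccca.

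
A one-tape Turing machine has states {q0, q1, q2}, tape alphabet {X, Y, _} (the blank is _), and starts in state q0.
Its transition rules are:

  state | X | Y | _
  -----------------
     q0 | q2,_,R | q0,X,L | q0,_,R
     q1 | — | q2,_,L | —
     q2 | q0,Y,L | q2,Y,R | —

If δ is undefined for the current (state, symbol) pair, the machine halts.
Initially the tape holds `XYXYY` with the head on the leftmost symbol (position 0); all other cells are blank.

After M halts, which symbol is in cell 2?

state=q0 head=0 tape=[X]YXYY_   (q0,X)→(q2,_,R)
state=q2 head=1 tape=_[Y]XYY_   (q2,Y)→(q2,Y,R)
state=q2 head=2 tape=_Y[X]YY_   (q2,X)→(q0,Y,L)
state=q0 head=1 tape=_[Y]YYY_   (q0,Y)→(q0,X,L)
state=q0 head=0 tape=[_]XYYY_   (q0,_)→(q0,_,R)
state=q0 head=1 tape=_[X]YYY_   (q0,X)→(q2,_,R)
state=q2 head=2 tape=__[Y]YY_   (q2,Y)→(q2,Y,R)
state=q2 head=3 tape=__Y[Y]Y_   (q2,Y)→(q2,Y,R)
state=q2 head=4 tape=__YY[Y]_   (q2,Y)→(q2,Y,R)
state=q2 head=5 tape=__YYY[_]
Cell 2 holds Y when M halts.

Y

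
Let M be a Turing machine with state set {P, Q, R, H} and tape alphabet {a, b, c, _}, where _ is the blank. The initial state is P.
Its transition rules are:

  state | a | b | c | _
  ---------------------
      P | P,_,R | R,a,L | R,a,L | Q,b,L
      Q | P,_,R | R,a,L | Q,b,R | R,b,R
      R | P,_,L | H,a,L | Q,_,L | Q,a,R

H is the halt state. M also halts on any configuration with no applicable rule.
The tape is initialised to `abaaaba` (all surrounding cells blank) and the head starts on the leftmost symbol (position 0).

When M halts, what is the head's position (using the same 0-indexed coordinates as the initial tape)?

6

P | [a]baaaba_   read a → write _, move R, go to P
P | _[b]aaaba_   read b → write a, move L, go to R
R | [_]aaaaba_   read _ → write a, move R, go to Q
Q | a[a]aaaba_   read a → write _, move R, go to P
P | a_[a]aaba_   read a → write _, move R, go to P
P | a__[a]aba_   read a → write _, move R, go to P
P | a___[a]ba_   read a → write _, move R, go to P
P | a____[b]a_   read b → write a, move L, go to R
R | a___[_]aa_   read _ → write a, move R, go to Q
Q | a___a[a]a_   read a → write _, move R, go to P
P | a___a_[a]_   read a → write _, move R, go to P
P | a___a__[_]   read _ → write b, move L, go to Q
Q | a___a_[_]b   read _ → write b, move R, go to R
R | a___a_b[b]   read b → write a, move L, go to H
H | a___a_[b]a
At halt the head is at cell 6.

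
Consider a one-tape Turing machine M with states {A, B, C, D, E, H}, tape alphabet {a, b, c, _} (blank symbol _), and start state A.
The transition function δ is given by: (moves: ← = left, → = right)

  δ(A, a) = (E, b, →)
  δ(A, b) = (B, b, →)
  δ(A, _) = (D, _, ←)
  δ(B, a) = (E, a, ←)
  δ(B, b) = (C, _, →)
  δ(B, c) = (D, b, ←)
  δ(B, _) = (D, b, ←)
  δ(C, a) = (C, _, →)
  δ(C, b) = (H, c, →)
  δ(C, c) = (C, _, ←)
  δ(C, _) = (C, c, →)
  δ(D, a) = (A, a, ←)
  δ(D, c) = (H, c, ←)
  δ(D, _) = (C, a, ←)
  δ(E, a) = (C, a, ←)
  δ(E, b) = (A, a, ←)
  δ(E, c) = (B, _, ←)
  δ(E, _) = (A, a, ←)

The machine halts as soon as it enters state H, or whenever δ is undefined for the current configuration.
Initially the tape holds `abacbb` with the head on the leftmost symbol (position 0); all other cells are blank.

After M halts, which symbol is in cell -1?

A | ___[a]bacbb   read a → write b, move →, go to E
E | ___b[b]acbb   read b → write a, move ←, go to A
A | ___[b]aacbb   read b → write b, move →, go to B
B | ___b[a]acbb   read a → write a, move ←, go to E
E | ___[b]aacbb   read b → write a, move ←, go to A
A | __[_]aaacbb   read _ → write _, move ←, go to D
D | _[_]_aaacbb   read _ → write a, move ←, go to C
C | [_]a_aaacbb   read _ → write c, move →, go to C
C | c[a]_aaacbb   read a → write _, move →, go to C
C | c_[_]aaacbb   read _ → write c, move →, go to C
C | c_c[a]aacbb   read a → write _, move →, go to C
C | c_c_[a]acbb   read a → write _, move →, go to C
C | c_c__[a]cbb   read a → write _, move →, go to C
C | c_c___[c]bb   read c → write _, move ←, go to C
C | c_c__[_]_bb   read _ → write c, move →, go to C
C | c_c__c[_]bb   read _ → write c, move →, go to C
C | c_c__cc[b]b   read b → write c, move →, go to H
H | c_c__ccc[b]
Cell -1 holds c when M halts.

c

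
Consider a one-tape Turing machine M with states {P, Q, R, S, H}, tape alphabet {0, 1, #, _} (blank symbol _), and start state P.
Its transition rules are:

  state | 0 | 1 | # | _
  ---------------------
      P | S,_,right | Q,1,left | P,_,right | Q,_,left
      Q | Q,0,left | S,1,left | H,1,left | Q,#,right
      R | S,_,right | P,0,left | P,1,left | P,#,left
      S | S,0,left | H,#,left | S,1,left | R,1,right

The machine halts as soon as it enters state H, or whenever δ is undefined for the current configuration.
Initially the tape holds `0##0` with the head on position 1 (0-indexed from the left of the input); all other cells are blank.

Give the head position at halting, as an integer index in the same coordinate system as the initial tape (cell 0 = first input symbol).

0

P | _0[#]#0__   read # → write _, move right, go to P
P | _0_[#]0__   read # → write _, move right, go to P
P | _0__[0]__   read 0 → write _, move right, go to S
S | _0___[_]_   read _ → write 1, move right, go to R
R | _0___1[_]   read _ → write #, move left, go to P
P | _0___[1]#   read 1 → write 1, move left, go to Q
Q | _0__[_]1#   read _ → write #, move right, go to Q
Q | _0__#[1]#   read 1 → write 1, move left, go to S
S | _0__[#]1#   read # → write 1, move left, go to S
S | _0_[_]11#   read _ → write 1, move right, go to R
R | _0_1[1]1#   read 1 → write 0, move left, go to P
P | _0_[1]01#   read 1 → write 1, move left, go to Q
Q | _0[_]101#   read _ → write #, move right, go to Q
Q | _0#[1]01#   read 1 → write 1, move left, go to S
S | _0[#]101#   read # → write 1, move left, go to S
S | _[0]1101#   read 0 → write 0, move left, go to S
S | [_]01101#   read _ → write 1, move right, go to R
R | 1[0]1101#   read 0 → write _, move right, go to S
S | 1_[1]101#   read 1 → write #, move left, go to H
H | 1[_]#101#
At halt the head is at cell 0.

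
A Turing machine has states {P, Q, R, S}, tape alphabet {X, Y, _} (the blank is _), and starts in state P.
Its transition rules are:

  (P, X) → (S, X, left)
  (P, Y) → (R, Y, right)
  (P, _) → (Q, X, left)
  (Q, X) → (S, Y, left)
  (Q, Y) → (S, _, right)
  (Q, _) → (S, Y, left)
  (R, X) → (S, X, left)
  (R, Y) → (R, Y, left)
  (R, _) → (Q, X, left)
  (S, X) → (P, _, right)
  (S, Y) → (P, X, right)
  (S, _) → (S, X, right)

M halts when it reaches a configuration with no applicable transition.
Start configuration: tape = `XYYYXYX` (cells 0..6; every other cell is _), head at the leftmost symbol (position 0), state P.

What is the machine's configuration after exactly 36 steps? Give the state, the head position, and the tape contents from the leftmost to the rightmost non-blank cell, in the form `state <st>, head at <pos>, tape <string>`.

P | __[X]YYYXYX   read X → write X, move left, go to S
S | _[_]XYYYXYX   read _ → write X, move right, go to S
S | _X[X]YYYXYX   read X → write _, move right, go to P
P | _X_[Y]YYXYX   read Y → write Y, move right, go to R
R | _X_Y[Y]YXYX   read Y → write Y, move left, go to R
R | _X_[Y]YYXYX   read Y → write Y, move left, go to R
R | _X[_]YYYXYX   read _ → write X, move left, go to Q
Q | _[X]XYYYXYX   read X → write Y, move left, go to S
S | [_]YXYYYXYX   read _ → write X, move right, go to S
S | X[Y]XYYYXYX   read Y → write X, move right, go to P
P | XX[X]YYYXYX   read X → write X, move left, go to S
S | X[X]XYYYXYX   read X → write _, move right, go to P
P | X_[X]YYYXYX   read X → write X, move left, go to S
S | X[_]XYYYXYX   read _ → write X, move right, go to S
S | XX[X]YYYXYX   read X → write _, move right, go to P
P | XX_[Y]YYXYX   read Y → write Y, move right, go to R
R | XX_Y[Y]YXYX   read Y → write Y, move left, go to R
R | XX_[Y]YYXYX   read Y → write Y, move left, go to R
R | XX[_]YYYXYX   read _ → write X, move left, go to Q
Q | X[X]XYYYXYX   read X → write Y, move left, go to S
S | [X]YXYYYXYX   read X → write _, move right, go to P
P | _[Y]XYYYXYX   read Y → write Y, move right, go to R
R | _Y[X]YYYXYX   read X → write X, move left, go to S
S | _[Y]XYYYXYX   read Y → write X, move right, go to P
P | _X[X]YYYXYX   read X → write X, move left, go to S
S | _[X]XYYYXYX   read X → write _, move right, go to P
P | __[X]YYYXYX   read X → write X, move left, go to S
S | _[_]XYYYXYX   read _ → write X, move right, go to S
S | _X[X]YYYXYX   read X → write _, move right, go to P
P | _X_[Y]YYXYX   read Y → write Y, move right, go to R
R | _X_Y[Y]YXYX   read Y → write Y, move left, go to R
R | _X_[Y]YYXYX   read Y → write Y, move left, go to R
R | _X[_]YYYXYX   read _ → write X, move left, go to Q
Q | _[X]XYYYXYX   read X → write Y, move left, go to S
S | [_]YXYYYXYX   read _ → write X, move right, go to S
S | X[Y]XYYYXYX   read Y → write X, move right, go to P
P | XX[X]YYYXYX
After 36 steps: state P, head at 0, tape XXXYYYXYX.

state P, head at 0, tape XXXYYYXYX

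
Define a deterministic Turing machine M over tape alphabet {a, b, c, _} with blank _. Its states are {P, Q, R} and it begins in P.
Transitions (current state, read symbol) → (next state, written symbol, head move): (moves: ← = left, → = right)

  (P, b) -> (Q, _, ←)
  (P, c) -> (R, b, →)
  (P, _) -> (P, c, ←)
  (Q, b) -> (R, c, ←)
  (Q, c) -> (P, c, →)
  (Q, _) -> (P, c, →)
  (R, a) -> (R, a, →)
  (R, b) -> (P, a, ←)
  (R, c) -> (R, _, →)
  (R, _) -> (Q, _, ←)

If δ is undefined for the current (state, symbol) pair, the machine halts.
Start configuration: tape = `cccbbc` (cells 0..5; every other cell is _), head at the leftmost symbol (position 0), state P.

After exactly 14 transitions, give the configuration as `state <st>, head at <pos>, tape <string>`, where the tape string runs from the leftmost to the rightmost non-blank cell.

state R, head at 4, tape b___abc

state=P head=0 tape=_[c]ccbbc   (P,c)→(R,b,→)
state=R head=1 tape=_b[c]cbbc   (R,c)→(R,_,→)
state=R head=2 tape=_b_[c]bbc   (R,c)→(R,_,→)
state=R head=3 tape=_b__[b]bc   (R,b)→(P,a,←)
state=P head=2 tape=_b_[_]abc   (P,_)→(P,c,←)
state=P head=1 tape=_b[_]cabc   (P,_)→(P,c,←)
state=P head=0 tape=_[b]ccabc   (P,b)→(Q,_,←)
state=Q head=-1 tape=[_]_ccabc   (Q,_)→(P,c,→)
state=P head=0 tape=c[_]ccabc   (P,_)→(P,c,←)
state=P head=-1 tape=[c]cccabc   (P,c)→(R,b,→)
state=R head=0 tape=b[c]ccabc   (R,c)→(R,_,→)
state=R head=1 tape=b_[c]cabc   (R,c)→(R,_,→)
state=R head=2 tape=b__[c]abc   (R,c)→(R,_,→)
state=R head=3 tape=b___[a]bc   (R,a)→(R,a,→)
state=R head=4 tape=b___a[b]c
After 14 steps: state R, head at 4, tape b___abc.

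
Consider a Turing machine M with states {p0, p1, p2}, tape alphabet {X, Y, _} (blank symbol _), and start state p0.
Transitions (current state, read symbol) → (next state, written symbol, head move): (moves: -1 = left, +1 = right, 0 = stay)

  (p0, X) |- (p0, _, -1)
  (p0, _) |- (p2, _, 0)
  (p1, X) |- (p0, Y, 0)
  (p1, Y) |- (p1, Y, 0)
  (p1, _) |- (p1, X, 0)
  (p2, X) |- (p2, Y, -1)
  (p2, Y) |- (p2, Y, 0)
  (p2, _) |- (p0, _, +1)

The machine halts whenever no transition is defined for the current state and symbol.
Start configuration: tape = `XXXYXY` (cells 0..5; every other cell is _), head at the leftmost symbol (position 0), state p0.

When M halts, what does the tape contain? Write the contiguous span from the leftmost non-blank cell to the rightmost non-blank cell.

state=p0 head=0 tape=_[X]XXYXY   (p0,X)→(p0,_,-1)
state=p0 head=-1 tape=[_]_XXYXY   (p0,_)→(p2,_,0)
state=p2 head=-1 tape=[_]_XXYXY   (p2,_)→(p0,_,+1)
state=p0 head=0 tape=_[_]XXYXY   (p0,_)→(p2,_,0)
state=p2 head=0 tape=_[_]XXYXY   (p2,_)→(p0,_,+1)
state=p0 head=1 tape=__[X]XYXY   (p0,X)→(p0,_,-1)
state=p0 head=0 tape=_[_]_XYXY   (p0,_)→(p2,_,0)
state=p2 head=0 tape=_[_]_XYXY   (p2,_)→(p0,_,+1)
state=p0 head=1 tape=__[_]XYXY   (p0,_)→(p2,_,0)
state=p2 head=1 tape=__[_]XYXY   (p2,_)→(p0,_,+1)
state=p0 head=2 tape=___[X]YXY   (p0,X)→(p0,_,-1)
state=p0 head=1 tape=__[_]_YXY   (p0,_)→(p2,_,0)
state=p2 head=1 tape=__[_]_YXY   (p2,_)→(p0,_,+1)
state=p0 head=2 tape=___[_]YXY   (p0,_)→(p2,_,0)
state=p2 head=2 tape=___[_]YXY   (p2,_)→(p0,_,+1)
state=p0 head=3 tape=____[Y]XY
The non-blank tape span at halt is YXY.

YXY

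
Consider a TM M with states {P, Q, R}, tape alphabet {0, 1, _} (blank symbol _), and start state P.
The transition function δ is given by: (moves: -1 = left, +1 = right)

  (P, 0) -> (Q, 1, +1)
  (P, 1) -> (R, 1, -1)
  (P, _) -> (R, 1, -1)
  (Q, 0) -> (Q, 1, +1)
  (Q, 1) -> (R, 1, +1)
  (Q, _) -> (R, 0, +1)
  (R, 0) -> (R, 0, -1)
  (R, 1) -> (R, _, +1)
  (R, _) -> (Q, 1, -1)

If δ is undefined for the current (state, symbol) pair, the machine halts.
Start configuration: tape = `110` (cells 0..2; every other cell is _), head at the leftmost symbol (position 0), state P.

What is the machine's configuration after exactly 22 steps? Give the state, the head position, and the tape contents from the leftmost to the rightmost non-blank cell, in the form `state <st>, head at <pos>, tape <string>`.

state=P head=0 tape=__[1]10   (P,1)→(R,1,-1)
state=R head=-1 tape=_[_]110   (R,_)→(Q,1,-1)
state=Q head=-2 tape=[_]1110   (Q,_)→(R,0,+1)
state=R head=-1 tape=0[1]110   (R,1)→(R,_,+1)
state=R head=0 tape=0_[1]10   (R,1)→(R,_,+1)
state=R head=1 tape=0__[1]0   (R,1)→(R,_,+1)
state=R head=2 tape=0___[0]   (R,0)→(R,0,-1)
state=R head=1 tape=0__[_]0   (R,_)→(Q,1,-1)
state=Q head=0 tape=0_[_]10   (Q,_)→(R,0,+1)
state=R head=1 tape=0_0[1]0   (R,1)→(R,_,+1)
state=R head=2 tape=0_0_[0]   (R,0)→(R,0,-1)
state=R head=1 tape=0_0[_]0   (R,_)→(Q,1,-1)
state=Q head=0 tape=0_[0]10   (Q,0)→(Q,1,+1)
state=Q head=1 tape=0_1[1]0   (Q,1)→(R,1,+1)
state=R head=2 tape=0_11[0]   (R,0)→(R,0,-1)
state=R head=1 tape=0_1[1]0   (R,1)→(R,_,+1)
state=R head=2 tape=0_1_[0]   (R,0)→(R,0,-1)
state=R head=1 tape=0_1[_]0   (R,_)→(Q,1,-1)
state=Q head=0 tape=0_[1]10   (Q,1)→(R,1,+1)
state=R head=1 tape=0_1[1]0   (R,1)→(R,_,+1)
state=R head=2 tape=0_1_[0]   (R,0)→(R,0,-1)
state=R head=1 tape=0_1[_]0   (R,_)→(Q,1,-1)
state=Q head=0 tape=0_[1]10
After 22 steps: state Q, head at 0, tape 0_110.

state Q, head at 0, tape 0_110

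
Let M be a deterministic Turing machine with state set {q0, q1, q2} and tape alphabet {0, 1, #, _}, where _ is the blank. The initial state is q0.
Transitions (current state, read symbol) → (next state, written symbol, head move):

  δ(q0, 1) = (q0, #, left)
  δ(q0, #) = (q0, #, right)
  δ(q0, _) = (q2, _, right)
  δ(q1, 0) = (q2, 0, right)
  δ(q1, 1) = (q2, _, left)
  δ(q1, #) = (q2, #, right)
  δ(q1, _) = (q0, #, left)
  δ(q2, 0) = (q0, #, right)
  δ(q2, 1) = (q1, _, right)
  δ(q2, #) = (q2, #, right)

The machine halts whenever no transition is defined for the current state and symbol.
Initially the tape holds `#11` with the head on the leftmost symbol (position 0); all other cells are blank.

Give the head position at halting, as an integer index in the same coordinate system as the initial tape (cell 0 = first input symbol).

q0 | [#]11__   read # → write #, move right, go to q0
q0 | #[1]1__   read 1 → write #, move left, go to q0
q0 | [#]#1__   read # → write #, move right, go to q0
q0 | #[#]1__   read # → write #, move right, go to q0
q0 | ##[1]__   read 1 → write #, move left, go to q0
q0 | #[#]#__   read # → write #, move right, go to q0
q0 | ##[#]__   read # → write #, move right, go to q0
q0 | ###[_]_   read _ → write _, move right, go to q2
q2 | ###_[_]
At halt the head is at cell 4.

4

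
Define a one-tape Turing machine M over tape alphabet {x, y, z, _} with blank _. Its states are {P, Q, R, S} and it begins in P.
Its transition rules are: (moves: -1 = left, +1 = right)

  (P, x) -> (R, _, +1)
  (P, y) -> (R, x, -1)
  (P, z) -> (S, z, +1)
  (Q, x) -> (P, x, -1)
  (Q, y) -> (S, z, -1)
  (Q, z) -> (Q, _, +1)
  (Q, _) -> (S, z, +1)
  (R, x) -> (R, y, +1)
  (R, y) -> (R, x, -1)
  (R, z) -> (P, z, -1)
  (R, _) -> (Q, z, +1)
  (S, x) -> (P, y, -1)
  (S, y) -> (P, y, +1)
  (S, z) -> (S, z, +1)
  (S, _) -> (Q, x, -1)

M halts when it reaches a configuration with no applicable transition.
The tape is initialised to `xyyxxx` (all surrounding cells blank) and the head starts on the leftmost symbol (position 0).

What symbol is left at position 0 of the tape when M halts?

z

state=P head=0 tape=_[x]yyxxx   (P,x)→(R,_,+1)
state=R head=1 tape=__[y]yxxx   (R,y)→(R,x,-1)
state=R head=0 tape=_[_]xyxxx   (R,_)→(Q,z,+1)
state=Q head=1 tape=_z[x]yxxx   (Q,x)→(P,x,-1)
state=P head=0 tape=_[z]xyxxx   (P,z)→(S,z,+1)
state=S head=1 tape=_z[x]yxxx   (S,x)→(P,y,-1)
state=P head=0 tape=_[z]yyxxx   (P,z)→(S,z,+1)
state=S head=1 tape=_z[y]yxxx   (S,y)→(P,y,+1)
state=P head=2 tape=_zy[y]xxx   (P,y)→(R,x,-1)
state=R head=1 tape=_z[y]xxxx   (R,y)→(R,x,-1)
state=R head=0 tape=_[z]xxxxx   (R,z)→(P,z,-1)
state=P head=-1 tape=[_]zxxxxx
Cell 0 holds z when M halts.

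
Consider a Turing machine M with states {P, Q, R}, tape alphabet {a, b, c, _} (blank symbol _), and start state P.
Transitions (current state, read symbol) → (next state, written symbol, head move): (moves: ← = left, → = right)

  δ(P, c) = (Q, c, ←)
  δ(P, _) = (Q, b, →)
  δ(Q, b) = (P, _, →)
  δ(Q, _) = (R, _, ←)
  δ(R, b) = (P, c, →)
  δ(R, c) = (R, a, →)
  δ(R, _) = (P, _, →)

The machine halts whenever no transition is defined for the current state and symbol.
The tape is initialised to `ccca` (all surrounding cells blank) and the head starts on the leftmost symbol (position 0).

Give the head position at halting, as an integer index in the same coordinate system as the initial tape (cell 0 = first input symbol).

state=P head=0 tape=__[c]cca   (P,c)→(Q,c,←)
state=Q head=-1 tape=_[_]ccca   (Q,_)→(R,_,←)
state=R head=-2 tape=[_]_ccca   (R,_)→(P,_,→)
state=P head=-1 tape=_[_]ccca   (P,_)→(Q,b,→)
state=Q head=0 tape=_b[c]cca
At halt the head is at cell 0.

0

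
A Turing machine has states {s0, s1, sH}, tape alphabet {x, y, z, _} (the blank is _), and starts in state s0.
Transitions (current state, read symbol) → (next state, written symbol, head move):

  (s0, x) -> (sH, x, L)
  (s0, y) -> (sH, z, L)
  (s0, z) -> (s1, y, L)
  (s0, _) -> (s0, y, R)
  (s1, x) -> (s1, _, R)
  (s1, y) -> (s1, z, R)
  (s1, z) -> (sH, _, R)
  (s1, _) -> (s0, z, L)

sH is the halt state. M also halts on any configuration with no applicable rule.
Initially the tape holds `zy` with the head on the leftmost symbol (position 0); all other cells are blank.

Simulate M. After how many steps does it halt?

state=s0 head=0 tape=__[z]y_   (s0,z)→(s1,y,L)
state=s1 head=-1 tape=_[_]yy_   (s1,_)→(s0,z,L)
state=s0 head=-2 tape=[_]zyy_   (s0,_)→(s0,y,R)
state=s0 head=-1 tape=y[z]yy_   (s0,z)→(s1,y,L)
state=s1 head=-2 tape=[y]yyy_   (s1,y)→(s1,z,R)
state=s1 head=-1 tape=z[y]yy_   (s1,y)→(s1,z,R)
state=s1 head=0 tape=zz[y]y_   (s1,y)→(s1,z,R)
state=s1 head=1 tape=zzz[y]_   (s1,y)→(s1,z,R)
state=s1 head=2 tape=zzzz[_]   (s1,_)→(s0,z,L)
state=s0 head=1 tape=zzz[z]z   (s0,z)→(s1,y,L)
state=s1 head=0 tape=zz[z]yz   (s1,z)→(sH,_,R)
state=sH head=1 tape=zz_[y]z
M halts after 11 transitions.

11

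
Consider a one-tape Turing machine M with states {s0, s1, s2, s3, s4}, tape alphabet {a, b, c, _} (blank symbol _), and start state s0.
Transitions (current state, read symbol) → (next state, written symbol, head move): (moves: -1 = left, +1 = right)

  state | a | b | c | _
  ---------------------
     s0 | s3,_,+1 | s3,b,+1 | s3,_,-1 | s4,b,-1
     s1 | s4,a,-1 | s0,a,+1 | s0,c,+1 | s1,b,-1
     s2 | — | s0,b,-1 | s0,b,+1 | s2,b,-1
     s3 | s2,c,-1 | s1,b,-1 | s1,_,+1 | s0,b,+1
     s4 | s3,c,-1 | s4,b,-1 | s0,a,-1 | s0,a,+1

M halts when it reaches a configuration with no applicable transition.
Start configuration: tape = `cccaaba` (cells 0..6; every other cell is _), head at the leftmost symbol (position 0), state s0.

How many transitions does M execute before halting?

s0 | __[c]ccaaba____   read c → write _, move -1, go to s3
s3 | _[_]_ccaaba____   read _ → write b, move +1, go to s0
s0 | _b[_]ccaaba____   read _ → write b, move -1, go to s4
s4 | _[b]bccaaba____   read b → write b, move -1, go to s4
s4 | [_]bbccaaba____   read _ → write a, move +1, go to s0
s0 | a[b]bccaaba____   read b → write b, move +1, go to s3
s3 | ab[b]ccaaba____   read b → write b, move -1, go to s1
s1 | a[b]bccaaba____   read b → write a, move +1, go to s0
s0 | aa[b]ccaaba____   read b → write b, move +1, go to s3
s3 | aab[c]caaba____   read c → write _, move +1, go to s1
s1 | aab_[c]aaba____   read c → write c, move +1, go to s0
s0 | aab_c[a]aba____   read a → write _, move +1, go to s3
s3 | aab_c_[a]ba____   read a → write c, move -1, go to s2
s2 | aab_c[_]cba____   read _ → write b, move -1, go to s2
s2 | aab_[c]bcba____   read c → write b, move +1, go to s0
s0 | aab_b[b]cba____   read b → write b, move +1, go to s3
s3 | aab_bb[c]ba____   read c → write _, move +1, go to s1
s1 | aab_bb_[b]a____   read b → write a, move +1, go to s0
s0 | aab_bb_a[a]____   read a → write _, move +1, go to s3
s3 | aab_bb_a_[_]___   read _ → write b, move +1, go to s0
s0 | aab_bb_a_b[_]__   read _ → write b, move -1, go to s4
s4 | aab_bb_a_[b]b__   read b → write b, move -1, go to s4
s4 | aab_bb_a[_]bb__   read _ → write a, move +1, go to s0
s0 | aab_bb_aa[b]b__   read b → write b, move +1, go to s3
s3 | aab_bb_aab[b]__   read b → write b, move -1, go to s1
s1 | aab_bb_aa[b]b__   read b → write a, move +1, go to s0
s0 | aab_bb_aaa[b]__   read b → write b, move +1, go to s3
s3 | aab_bb_aaab[_]_   read _ → write b, move +1, go to s0
s0 | aab_bb_aaabb[_]   read _ → write b, move -1, go to s4
s4 | aab_bb_aaab[b]b   read b → write b, move -1, go to s4
s4 | aab_bb_aaa[b]bb   read b → write b, move -1, go to s4
s4 | aab_bb_aa[a]bbb   read a → write c, move -1, go to s3
s3 | aab_bb_a[a]cbbb   read a → write c, move -1, go to s2
s2 | aab_bb_[a]ccbbb
M halts after 33 transitions.

33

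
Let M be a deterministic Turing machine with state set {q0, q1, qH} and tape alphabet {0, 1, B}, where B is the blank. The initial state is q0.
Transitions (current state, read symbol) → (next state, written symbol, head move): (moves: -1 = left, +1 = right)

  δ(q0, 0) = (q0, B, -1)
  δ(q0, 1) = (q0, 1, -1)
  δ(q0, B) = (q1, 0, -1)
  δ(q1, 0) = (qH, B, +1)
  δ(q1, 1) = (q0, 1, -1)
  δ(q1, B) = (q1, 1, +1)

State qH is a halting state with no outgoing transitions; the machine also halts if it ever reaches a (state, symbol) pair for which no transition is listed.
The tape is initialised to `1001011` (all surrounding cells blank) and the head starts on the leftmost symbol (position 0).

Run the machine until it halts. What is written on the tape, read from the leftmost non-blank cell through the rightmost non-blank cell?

q0 | BB[1]001011   read 1 → write 1, move -1, go to q0
q0 | B[B]1001011   read B → write 0, move -1, go to q1
q1 | [B]01001011   read B → write 1, move +1, go to q1
q1 | 1[0]1001011   read 0 → write B, move +1, go to qH
qH | 1B[1]001011
The non-blank tape span at halt is 1B1001011.

1B1001011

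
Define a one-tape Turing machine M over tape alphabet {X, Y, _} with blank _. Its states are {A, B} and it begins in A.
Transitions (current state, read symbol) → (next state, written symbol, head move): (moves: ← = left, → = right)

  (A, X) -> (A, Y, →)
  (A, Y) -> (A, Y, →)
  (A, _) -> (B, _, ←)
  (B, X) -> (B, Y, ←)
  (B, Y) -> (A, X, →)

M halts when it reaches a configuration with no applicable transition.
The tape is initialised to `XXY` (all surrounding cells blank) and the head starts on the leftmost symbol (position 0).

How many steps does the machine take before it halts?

29

state=A head=0 tape=_[X]XY_   (A,X)→(A,Y,→)
state=A head=1 tape=_Y[X]Y_   (A,X)→(A,Y,→)
state=A head=2 tape=_YY[Y]_   (A,Y)→(A,Y,→)
state=A head=3 tape=_YYY[_]   (A,_)→(B,_,←)
state=B head=2 tape=_YY[Y]_   (B,Y)→(A,X,→)
state=A head=3 tape=_YYX[_]   (A,_)→(B,_,←)
state=B head=2 tape=_YY[X]_   (B,X)→(B,Y,←)
state=B head=1 tape=_Y[Y]Y_   (B,Y)→(A,X,→)
state=A head=2 tape=_YX[Y]_   (A,Y)→(A,Y,→)
state=A head=3 tape=_YXY[_]   (A,_)→(B,_,←)
state=B head=2 tape=_YX[Y]_   (B,Y)→(A,X,→)
state=A head=3 tape=_YXX[_]   (A,_)→(B,_,←)
state=B head=2 tape=_YX[X]_   (B,X)→(B,Y,←)
state=B head=1 tape=_Y[X]Y_   (B,X)→(B,Y,←)
state=B head=0 tape=_[Y]YY_   (B,Y)→(A,X,→)
state=A head=1 tape=_X[Y]Y_   (A,Y)→(A,Y,→)
state=A head=2 tape=_XY[Y]_   (A,Y)→(A,Y,→)
state=A head=3 tape=_XYY[_]   (A,_)→(B,_,←)
state=B head=2 tape=_XY[Y]_   (B,Y)→(A,X,→)
state=A head=3 tape=_XYX[_]   (A,_)→(B,_,←)
state=B head=2 tape=_XY[X]_   (B,X)→(B,Y,←)
state=B head=1 tape=_X[Y]Y_   (B,Y)→(A,X,→)
state=A head=2 tape=_XX[Y]_   (A,Y)→(A,Y,→)
state=A head=3 tape=_XXY[_]   (A,_)→(B,_,←)
state=B head=2 tape=_XX[Y]_   (B,Y)→(A,X,→)
state=A head=3 tape=_XXX[_]   (A,_)→(B,_,←)
state=B head=2 tape=_XX[X]_   (B,X)→(B,Y,←)
state=B head=1 tape=_X[X]Y_   (B,X)→(B,Y,←)
state=B head=0 tape=_[X]YY_   (B,X)→(B,Y,←)
state=B head=-1 tape=[_]YYY_
M halts after 29 transitions.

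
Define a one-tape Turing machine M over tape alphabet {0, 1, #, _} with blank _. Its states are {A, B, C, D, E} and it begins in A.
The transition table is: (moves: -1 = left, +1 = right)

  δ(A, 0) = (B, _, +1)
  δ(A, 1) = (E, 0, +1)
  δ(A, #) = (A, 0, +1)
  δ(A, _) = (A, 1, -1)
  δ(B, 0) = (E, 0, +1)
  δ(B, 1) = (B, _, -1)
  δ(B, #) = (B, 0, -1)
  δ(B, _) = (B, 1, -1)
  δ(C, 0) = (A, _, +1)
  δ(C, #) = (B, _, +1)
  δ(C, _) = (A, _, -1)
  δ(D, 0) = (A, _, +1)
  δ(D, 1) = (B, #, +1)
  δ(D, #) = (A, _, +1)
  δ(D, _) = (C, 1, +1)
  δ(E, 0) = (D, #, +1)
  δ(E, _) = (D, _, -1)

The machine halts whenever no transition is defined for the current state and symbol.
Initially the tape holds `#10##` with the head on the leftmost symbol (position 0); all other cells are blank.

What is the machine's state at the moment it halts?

state=A head=0 tape=[#]10##_   (A,#)→(A,0,+1)
state=A head=1 tape=0[1]0##_   (A,1)→(E,0,+1)
state=E head=2 tape=00[0]##_   (E,0)→(D,#,+1)
state=D head=3 tape=00#[#]#_   (D,#)→(A,_,+1)
state=A head=4 tape=00#_[#]_   (A,#)→(A,0,+1)
state=A head=5 tape=00#_0[_]   (A,_)→(A,1,-1)
state=A head=4 tape=00#_[0]1   (A,0)→(B,_,+1)
state=B head=5 tape=00#__[1]   (B,1)→(B,_,-1)
state=B head=4 tape=00#_[_]_   (B,_)→(B,1,-1)
state=B head=3 tape=00#[_]1_   (B,_)→(B,1,-1)
state=B head=2 tape=00[#]11_   (B,#)→(B,0,-1)
state=B head=1 tape=0[0]011_   (B,0)→(E,0,+1)
state=E head=2 tape=00[0]11_   (E,0)→(D,#,+1)
state=D head=3 tape=00#[1]1_   (D,1)→(B,#,+1)
state=B head=4 tape=00##[1]_   (B,1)→(B,_,-1)
state=B head=3 tape=00#[#]__   (B,#)→(B,0,-1)
state=B head=2 tape=00[#]0__   (B,#)→(B,0,-1)
state=B head=1 tape=0[0]00__   (B,0)→(E,0,+1)
state=E head=2 tape=00[0]0__   (E,0)→(D,#,+1)
state=D head=3 tape=00#[0]__   (D,0)→(A,_,+1)
state=A head=4 tape=00#_[_]_   (A,_)→(A,1,-1)
state=A head=3 tape=00#[_]1_   (A,_)→(A,1,-1)
state=A head=2 tape=00[#]11_   (A,#)→(A,0,+1)
state=A head=3 tape=000[1]1_   (A,1)→(E,0,+1)
state=E head=4 tape=0000[1]_
No transition is defined for (E, 1); M halts in state E.

E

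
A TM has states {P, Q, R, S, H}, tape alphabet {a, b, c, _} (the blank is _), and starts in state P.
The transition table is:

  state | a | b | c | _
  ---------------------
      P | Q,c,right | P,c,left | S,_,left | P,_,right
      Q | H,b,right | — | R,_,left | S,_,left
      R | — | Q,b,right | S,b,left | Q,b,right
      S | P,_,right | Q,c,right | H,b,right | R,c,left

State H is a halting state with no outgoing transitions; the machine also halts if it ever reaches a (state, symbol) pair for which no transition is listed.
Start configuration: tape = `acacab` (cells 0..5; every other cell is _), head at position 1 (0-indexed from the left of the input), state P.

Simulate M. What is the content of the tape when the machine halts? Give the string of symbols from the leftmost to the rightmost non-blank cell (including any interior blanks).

b_b_ab

state=P head=1 tape=a[c]acab   (P,c)→(S,_,left)
state=S head=0 tape=[a]_acab   (S,a)→(P,_,right)
state=P head=1 tape=_[_]acab   (P,_)→(P,_,right)
state=P head=2 tape=__[a]cab   (P,a)→(Q,c,right)
state=Q head=3 tape=__c[c]ab   (Q,c)→(R,_,left)
state=R head=2 tape=__[c]_ab   (R,c)→(S,b,left)
state=S head=1 tape=_[_]b_ab   (S,_)→(R,c,left)
state=R head=0 tape=[_]cb_ab   (R,_)→(Q,b,right)
state=Q head=1 tape=b[c]b_ab   (Q,c)→(R,_,left)
state=R head=0 tape=[b]_b_ab   (R,b)→(Q,b,right)
state=Q head=1 tape=b[_]b_ab   (Q,_)→(S,_,left)
state=S head=0 tape=[b]_b_ab   (S,b)→(Q,c,right)
state=Q head=1 tape=c[_]b_ab   (Q,_)→(S,_,left)
state=S head=0 tape=[c]_b_ab   (S,c)→(H,b,right)
state=H head=1 tape=b[_]b_ab
The non-blank tape span at halt is b_b_ab.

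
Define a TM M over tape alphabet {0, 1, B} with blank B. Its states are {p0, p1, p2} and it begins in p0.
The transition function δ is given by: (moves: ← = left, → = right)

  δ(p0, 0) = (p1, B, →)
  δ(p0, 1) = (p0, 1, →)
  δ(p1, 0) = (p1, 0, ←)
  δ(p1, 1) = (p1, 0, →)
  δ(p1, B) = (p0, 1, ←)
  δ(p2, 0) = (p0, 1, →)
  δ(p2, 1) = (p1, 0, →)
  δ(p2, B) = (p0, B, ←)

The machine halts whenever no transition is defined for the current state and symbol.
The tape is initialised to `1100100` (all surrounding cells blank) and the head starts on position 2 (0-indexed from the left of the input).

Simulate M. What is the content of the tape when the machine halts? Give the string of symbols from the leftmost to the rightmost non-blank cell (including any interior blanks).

111111B1

p0 | 11[0]0100B   read 0 → write B, move →, go to p1
p1 | 11B[0]100B   read 0 → write 0, move ←, go to p1
p1 | 11[B]0100B   read B → write 1, move ←, go to p0
p0 | 1[1]10100B   read 1 → write 1, move →, go to p0
p0 | 11[1]0100B   read 1 → write 1, move →, go to p0
p0 | 111[0]100B   read 0 → write B, move →, go to p1
p1 | 111B[1]00B   read 1 → write 0, move →, go to p1
p1 | 111B0[0]0B   read 0 → write 0, move ←, go to p1
p1 | 111B[0]00B   read 0 → write 0, move ←, go to p1
p1 | 111[B]000B   read B → write 1, move ←, go to p0
p0 | 11[1]1000B   read 1 → write 1, move →, go to p0
p0 | 111[1]000B   read 1 → write 1, move →, go to p0
p0 | 1111[0]00B   read 0 → write B, move →, go to p1
p1 | 1111B[0]0B   read 0 → write 0, move ←, go to p1
p1 | 1111[B]00B   read B → write 1, move ←, go to p0
p0 | 111[1]100B   read 1 → write 1, move →, go to p0
p0 | 1111[1]00B   read 1 → write 1, move →, go to p0
p0 | 11111[0]0B   read 0 → write B, move →, go to p1
p1 | 11111B[0]B   read 0 → write 0, move ←, go to p1
p1 | 11111[B]0B   read B → write 1, move ←, go to p0
p0 | 1111[1]10B   read 1 → write 1, move →, go to p0
p0 | 11111[1]0B   read 1 → write 1, move →, go to p0
p0 | 111111[0]B   read 0 → write B, move →, go to p1
p1 | 111111B[B]   read B → write 1, move ←, go to p0
p0 | 111111[B]1
The non-blank tape span at halt is 111111B1.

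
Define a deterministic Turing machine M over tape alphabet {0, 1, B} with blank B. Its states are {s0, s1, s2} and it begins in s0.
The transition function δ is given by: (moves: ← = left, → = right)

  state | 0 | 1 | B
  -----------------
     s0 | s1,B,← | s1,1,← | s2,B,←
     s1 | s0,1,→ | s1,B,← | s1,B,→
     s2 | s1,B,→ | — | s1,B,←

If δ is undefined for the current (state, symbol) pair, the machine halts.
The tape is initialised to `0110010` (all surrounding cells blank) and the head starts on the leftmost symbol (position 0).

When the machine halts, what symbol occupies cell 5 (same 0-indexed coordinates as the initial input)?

state=s0 head=0 tape=B[0]110010B   (s0,0)→(s1,B,←)
state=s1 head=-1 tape=[B]B110010B   (s1,B)→(s1,B,→)
state=s1 head=0 tape=B[B]110010B   (s1,B)→(s1,B,→)
state=s1 head=1 tape=BB[1]10010B   (s1,1)→(s1,B,←)
state=s1 head=0 tape=B[B]B10010B   (s1,B)→(s1,B,→)
state=s1 head=1 tape=BB[B]10010B   (s1,B)→(s1,B,→)
state=s1 head=2 tape=BBB[1]0010B   (s1,1)→(s1,B,←)
state=s1 head=1 tape=BB[B]B0010B   (s1,B)→(s1,B,→)
state=s1 head=2 tape=BBB[B]0010B   (s1,B)→(s1,B,→)
state=s1 head=3 tape=BBBB[0]010B   (s1,0)→(s0,1,→)
state=s0 head=4 tape=BBBB1[0]10B   (s0,0)→(s1,B,←)
state=s1 head=3 tape=BBBB[1]B10B   (s1,1)→(s1,B,←)
state=s1 head=2 tape=BBB[B]BB10B   (s1,B)→(s1,B,→)
state=s1 head=3 tape=BBBB[B]B10B   (s1,B)→(s1,B,→)
state=s1 head=4 tape=BBBBB[B]10B   (s1,B)→(s1,B,→)
state=s1 head=5 tape=BBBBBB[1]0B   (s1,1)→(s1,B,←)
state=s1 head=4 tape=BBBBB[B]B0B   (s1,B)→(s1,B,→)
state=s1 head=5 tape=BBBBBB[B]0B   (s1,B)→(s1,B,→)
state=s1 head=6 tape=BBBBBBB[0]B   (s1,0)→(s0,1,→)
state=s0 head=7 tape=BBBBBBB1[B]   (s0,B)→(s2,B,←)
state=s2 head=6 tape=BBBBBBB[1]B
Cell 5 holds B when M halts.

B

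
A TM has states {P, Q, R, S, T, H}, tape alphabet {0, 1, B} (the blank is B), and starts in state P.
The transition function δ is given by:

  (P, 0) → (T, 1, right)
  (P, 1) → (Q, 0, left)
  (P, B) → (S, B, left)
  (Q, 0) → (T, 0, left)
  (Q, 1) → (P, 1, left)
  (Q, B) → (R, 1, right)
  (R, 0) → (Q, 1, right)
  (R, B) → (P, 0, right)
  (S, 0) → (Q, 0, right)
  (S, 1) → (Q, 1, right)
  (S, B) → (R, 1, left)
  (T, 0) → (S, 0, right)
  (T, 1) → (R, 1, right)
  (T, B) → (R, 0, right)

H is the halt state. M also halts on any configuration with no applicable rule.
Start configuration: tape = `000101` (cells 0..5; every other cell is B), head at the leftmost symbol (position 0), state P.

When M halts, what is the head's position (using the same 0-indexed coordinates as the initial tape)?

P | BBBBB[0]00101   read 0 → write 1, move right, go to T
T | BBBBB1[0]0101   read 0 → write 0, move right, go to S
S | BBBBB10[0]101   read 0 → write 0, move right, go to Q
Q | BBBBB100[1]01   read 1 → write 1, move left, go to P
P | BBBBB10[0]101   read 0 → write 1, move right, go to T
T | BBBBB101[1]01   read 1 → write 1, move right, go to R
R | BBBBB1011[0]1   read 0 → write 1, move right, go to Q
Q | BBBBB10111[1]   read 1 → write 1, move left, go to P
P | BBBBB1011[1]1   read 1 → write 0, move left, go to Q
Q | BBBBB101[1]01   read 1 → write 1, move left, go to P
P | BBBBB10[1]101   read 1 → write 0, move left, go to Q
Q | BBBBB1[0]0101   read 0 → write 0, move left, go to T
T | BBBBB[1]00101   read 1 → write 1, move right, go to R
R | BBBBB1[0]0101   read 0 → write 1, move right, go to Q
Q | BBBBB11[0]101   read 0 → write 0, move left, go to T
T | BBBBB1[1]0101   read 1 → write 1, move right, go to R
R | BBBBB11[0]101   read 0 → write 1, move right, go to Q
Q | BBBBB111[1]01   read 1 → write 1, move left, go to P
P | BBBBB11[1]101   read 1 → write 0, move left, go to Q
Q | BBBBB1[1]0101   read 1 → write 1, move left, go to P
P | BBBBB[1]10101   read 1 → write 0, move left, go to Q
Q | BBBB[B]010101   read B → write 1, move right, go to R
R | BBBB1[0]10101   read 0 → write 1, move right, go to Q
Q | BBBB11[1]0101   read 1 → write 1, move left, go to P
P | BBBB1[1]10101   read 1 → write 0, move left, go to Q
Q | BBBB[1]010101   read 1 → write 1, move left, go to P
P | BBB[B]1010101   read B → write B, move left, go to S
S | BB[B]B1010101   read B → write 1, move left, go to R
R | B[B]1B1010101   read B → write 0, move right, go to P
P | B0[1]B1010101   read 1 → write 0, move left, go to Q
Q | B[0]0B1010101   read 0 → write 0, move left, go to T
T | [B]00B1010101   read B → write 0, move right, go to R
R | 0[0]0B1010101   read 0 → write 1, move right, go to Q
Q | 01[0]B1010101   read 0 → write 0, move left, go to T
T | 0[1]0B1010101   read 1 → write 1, move right, go to R
R | 01[0]B1010101   read 0 → write 1, move right, go to Q
Q | 011[B]1010101   read B → write 1, move right, go to R
R | 0111[1]010101
At halt the head is at cell -1.

-1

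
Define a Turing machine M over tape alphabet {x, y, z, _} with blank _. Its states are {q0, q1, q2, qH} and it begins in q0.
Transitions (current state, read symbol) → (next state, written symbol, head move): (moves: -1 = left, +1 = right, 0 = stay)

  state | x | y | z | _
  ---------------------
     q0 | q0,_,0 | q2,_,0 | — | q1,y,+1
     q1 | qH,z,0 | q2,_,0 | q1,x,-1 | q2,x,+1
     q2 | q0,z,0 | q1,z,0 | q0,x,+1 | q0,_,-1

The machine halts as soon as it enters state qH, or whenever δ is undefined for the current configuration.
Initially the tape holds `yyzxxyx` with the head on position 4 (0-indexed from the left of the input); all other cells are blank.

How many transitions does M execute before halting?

14

q0 | yyzx[x]yx   read x → write _, move 0, go to q0
q0 | yyzx[_]yx   read _ → write y, move +1, go to q1
q1 | yyzxy[y]x   read y → write _, move 0, go to q2
q2 | yyzxy[_]x   read _ → write _, move -1, go to q0
q0 | yyzx[y]_x   read y → write _, move 0, go to q2
q2 | yyzx[_]_x   read _ → write _, move -1, go to q0
q0 | yyz[x]__x   read x → write _, move 0, go to q0
q0 | yyz[_]__x   read _ → write y, move +1, go to q1
q1 | yyzy[_]_x   read _ → write x, move +1, go to q2
q2 | yyzyx[_]x   read _ → write _, move -1, go to q0
q0 | yyzy[x]_x   read x → write _, move 0, go to q0
q0 | yyzy[_]_x   read _ → write y, move +1, go to q1
q1 | yyzyy[_]x   read _ → write x, move +1, go to q2
q2 | yyzyyx[x]   read x → write z, move 0, go to q0
q0 | yyzyyx[z]
M halts after 14 transitions.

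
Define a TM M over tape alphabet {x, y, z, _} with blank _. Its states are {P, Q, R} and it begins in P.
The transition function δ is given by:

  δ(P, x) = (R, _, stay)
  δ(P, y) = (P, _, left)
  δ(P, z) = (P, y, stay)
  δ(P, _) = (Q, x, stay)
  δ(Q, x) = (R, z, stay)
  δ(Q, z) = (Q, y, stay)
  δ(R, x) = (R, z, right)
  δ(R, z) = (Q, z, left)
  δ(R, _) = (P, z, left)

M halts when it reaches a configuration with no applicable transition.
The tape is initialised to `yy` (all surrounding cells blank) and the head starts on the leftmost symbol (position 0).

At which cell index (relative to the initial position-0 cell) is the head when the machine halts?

state=P head=0 tape=__[y]y   (P,y)→(P,_,left)
state=P head=-1 tape=_[_]_y   (P,_)→(Q,x,stay)
state=Q head=-1 tape=_[x]_y   (Q,x)→(R,z,stay)
state=R head=-1 tape=_[z]_y   (R,z)→(Q,z,left)
state=Q head=-2 tape=[_]z_y
At halt the head is at cell -2.

-2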